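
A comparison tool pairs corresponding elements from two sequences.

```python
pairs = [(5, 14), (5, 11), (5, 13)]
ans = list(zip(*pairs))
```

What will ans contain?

Step 1: zip(*pairs) transposes: unzips [(5, 14), (5, 11), (5, 13)] into separate sequences.
Step 2: First elements: (5, 5, 5), second elements: (14, 11, 13).
Therefore ans = [(5, 5, 5), (14, 11, 13)].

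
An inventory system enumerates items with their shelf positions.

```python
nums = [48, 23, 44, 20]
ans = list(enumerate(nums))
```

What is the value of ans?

Step 1: enumerate pairs each element with its index:
  (0, 48)
  (1, 23)
  (2, 44)
  (3, 20)
Therefore ans = [(0, 48), (1, 23), (2, 44), (3, 20)].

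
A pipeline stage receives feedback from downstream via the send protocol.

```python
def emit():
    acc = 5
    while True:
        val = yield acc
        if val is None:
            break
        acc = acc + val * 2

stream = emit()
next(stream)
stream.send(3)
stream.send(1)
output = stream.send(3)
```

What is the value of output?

Step 1: next() -> yield acc=5.
Step 2: send(3) -> val=3, acc = 5 + 3*2 = 11, yield 11.
Step 3: send(1) -> val=1, acc = 11 + 1*2 = 13, yield 13.
Step 4: send(3) -> val=3, acc = 13 + 3*2 = 19, yield 19.
Therefore output = 19.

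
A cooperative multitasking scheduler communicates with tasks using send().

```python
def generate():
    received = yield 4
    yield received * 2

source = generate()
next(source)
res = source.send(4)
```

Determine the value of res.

Step 1: next(source) advances to first yield, producing 4.
Step 2: send(4) resumes, received = 4.
Step 3: yield received * 2 = 4 * 2 = 8.
Therefore res = 8.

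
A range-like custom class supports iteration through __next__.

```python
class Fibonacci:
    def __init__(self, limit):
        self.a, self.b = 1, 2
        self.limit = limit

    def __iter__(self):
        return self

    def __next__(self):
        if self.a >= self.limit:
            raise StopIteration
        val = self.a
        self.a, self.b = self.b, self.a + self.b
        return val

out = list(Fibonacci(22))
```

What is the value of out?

Step 1: Fibonacci-like sequence (a=1, b=2) until >= 22:
  Yield 1, then a,b = 2,3
  Yield 2, then a,b = 3,5
  Yield 3, then a,b = 5,8
  Yield 5, then a,b = 8,13
  Yield 8, then a,b = 13,21
  Yield 13, then a,b = 21,34
  Yield 21, then a,b = 34,55
Step 2: 34 >= 22, stop.
Therefore out = [1, 2, 3, 5, 8, 13, 21].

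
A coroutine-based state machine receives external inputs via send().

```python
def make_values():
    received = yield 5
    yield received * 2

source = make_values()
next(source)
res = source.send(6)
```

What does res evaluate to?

Step 1: next(source) advances to first yield, producing 5.
Step 2: send(6) resumes, received = 6.
Step 3: yield received * 2 = 6 * 2 = 12.
Therefore res = 12.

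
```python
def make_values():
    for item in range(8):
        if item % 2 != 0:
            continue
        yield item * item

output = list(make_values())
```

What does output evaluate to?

Step 1: Only yield item**2 when item is divisible by 2:
  item=0: 0 % 2 == 0, yield 0**2 = 0
  item=2: 2 % 2 == 0, yield 2**2 = 4
  item=4: 4 % 2 == 0, yield 4**2 = 16
  item=6: 6 % 2 == 0, yield 6**2 = 36
Therefore output = [0, 4, 16, 36].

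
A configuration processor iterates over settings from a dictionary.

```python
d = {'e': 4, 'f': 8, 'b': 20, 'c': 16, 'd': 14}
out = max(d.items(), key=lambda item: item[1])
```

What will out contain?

Step 1: Find item with maximum value:
  ('e', 4)
  ('f', 8)
  ('b', 20)
  ('c', 16)
  ('d', 14)
Step 2: Maximum value is 20 at key 'b'.
Therefore out = ('b', 20).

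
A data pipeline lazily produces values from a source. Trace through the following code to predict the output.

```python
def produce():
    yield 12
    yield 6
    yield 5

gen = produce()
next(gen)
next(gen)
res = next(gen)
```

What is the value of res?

Step 1: produce() creates a generator.
Step 2: next(gen) yields 12 (consumed and discarded).
Step 3: next(gen) yields 6 (consumed and discarded).
Step 4: next(gen) yields 5, assigned to res.
Therefore res = 5.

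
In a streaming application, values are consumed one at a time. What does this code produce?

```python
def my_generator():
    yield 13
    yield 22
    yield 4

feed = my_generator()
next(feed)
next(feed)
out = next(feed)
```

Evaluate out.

Step 1: my_generator() creates a generator.
Step 2: next(feed) yields 13 (consumed and discarded).
Step 3: next(feed) yields 22 (consumed and discarded).
Step 4: next(feed) yields 4, assigned to out.
Therefore out = 4.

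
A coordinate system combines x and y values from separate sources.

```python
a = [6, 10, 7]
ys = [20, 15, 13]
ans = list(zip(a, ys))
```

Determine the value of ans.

Step 1: zip pairs elements at same index:
  Index 0: (6, 20)
  Index 1: (10, 15)
  Index 2: (7, 13)
Therefore ans = [(6, 20), (10, 15), (7, 13)].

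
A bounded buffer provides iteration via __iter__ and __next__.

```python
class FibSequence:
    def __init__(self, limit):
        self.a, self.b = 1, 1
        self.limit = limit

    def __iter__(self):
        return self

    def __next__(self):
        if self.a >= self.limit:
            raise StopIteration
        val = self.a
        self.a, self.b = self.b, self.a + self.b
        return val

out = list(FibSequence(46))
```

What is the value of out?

Step 1: Fibonacci-like sequence (a=1, b=1) until >= 46:
  Yield 1, then a,b = 1,2
  Yield 1, then a,b = 2,3
  Yield 2, then a,b = 3,5
  Yield 3, then a,b = 5,8
  Yield 5, then a,b = 8,13
  Yield 8, then a,b = 13,21
  Yield 13, then a,b = 21,34
  Yield 21, then a,b = 34,55
  Yield 34, then a,b = 55,89
Step 2: 55 >= 46, stop.
Therefore out = [1, 1, 2, 3, 5, 8, 13, 21, 34].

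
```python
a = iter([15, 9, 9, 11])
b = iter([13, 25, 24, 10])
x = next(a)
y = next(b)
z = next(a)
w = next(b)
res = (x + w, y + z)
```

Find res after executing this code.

Step 1: a iterates [15, 9, 9, 11], b iterates [13, 25, 24, 10].
Step 2: x = next(a) = 15, y = next(b) = 13.
Step 3: z = next(a) = 9, w = next(b) = 25.
Step 4: res = (15 + 25, 13 + 9) = (40, 22).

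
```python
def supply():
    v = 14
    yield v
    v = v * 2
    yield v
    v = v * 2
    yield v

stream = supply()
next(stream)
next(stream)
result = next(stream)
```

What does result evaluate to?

Step 1: Trace through generator execution:
  Yield 1: v starts at 14, yield 14
  Yield 2: v = 14 * 2 = 28, yield 28
  Yield 3: v = 28 * 2 = 56, yield 56
Step 2: First next() gets 14, second next() gets the second value, third next() yields 56.
Therefore result = 56.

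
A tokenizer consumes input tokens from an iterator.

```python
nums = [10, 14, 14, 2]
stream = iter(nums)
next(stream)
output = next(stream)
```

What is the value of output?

Step 1: Create iterator over [10, 14, 14, 2].
Step 2: next() consumes 10.
Step 3: next() returns 14.
Therefore output = 14.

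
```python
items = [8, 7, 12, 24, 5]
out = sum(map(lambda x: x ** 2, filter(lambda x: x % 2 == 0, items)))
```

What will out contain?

Step 1: Filter even numbers from [8, 7, 12, 24, 5]: [8, 12, 24]
Step 2: Square each: [64, 144, 576]
Step 3: Sum = 784.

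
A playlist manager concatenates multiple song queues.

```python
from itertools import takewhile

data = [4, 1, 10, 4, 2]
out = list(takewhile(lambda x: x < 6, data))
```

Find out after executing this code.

Step 1: takewhile stops at first element >= 6:
  4 < 6: take
  1 < 6: take
  10 >= 6: stop
Therefore out = [4, 1].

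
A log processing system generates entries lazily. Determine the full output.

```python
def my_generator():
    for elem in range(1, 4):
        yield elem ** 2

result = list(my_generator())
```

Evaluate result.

Step 1: For each elem in range(1, 4), yield elem**2:
  elem=1: yield 1**2 = 1
  elem=2: yield 2**2 = 4
  elem=3: yield 3**2 = 9
Therefore result = [1, 4, 9].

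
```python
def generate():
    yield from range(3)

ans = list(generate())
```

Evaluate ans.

Step 1: yield from delegates to the iterable, yielding each element.
Step 2: Collected values: [0, 1, 2].
Therefore ans = [0, 1, 2].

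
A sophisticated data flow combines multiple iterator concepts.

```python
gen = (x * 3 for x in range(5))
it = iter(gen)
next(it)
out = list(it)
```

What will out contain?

Step 1: Generator produces [0, 3, 6, 9, 12].
Step 2: next(it) consumes first element (0).
Step 3: list(it) collects remaining: [3, 6, 9, 12].
Therefore out = [3, 6, 9, 12].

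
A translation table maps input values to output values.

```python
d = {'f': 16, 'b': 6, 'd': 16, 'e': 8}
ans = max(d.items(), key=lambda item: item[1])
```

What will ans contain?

Step 1: Find item with maximum value:
  ('f', 16)
  ('b', 6)
  ('d', 16)
  ('e', 8)
Step 2: Maximum value is 16 at key 'f'.
Therefore ans = ('f', 16).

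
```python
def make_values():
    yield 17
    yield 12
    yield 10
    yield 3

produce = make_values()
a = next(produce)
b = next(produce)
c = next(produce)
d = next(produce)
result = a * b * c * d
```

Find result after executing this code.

Step 1: Create generator and consume all values:
  a = next(produce) = 17
  b = next(produce) = 12
  c = next(produce) = 10
  d = next(produce) = 3
Step 2: result = 17 * 12 * 10 * 3 = 6120.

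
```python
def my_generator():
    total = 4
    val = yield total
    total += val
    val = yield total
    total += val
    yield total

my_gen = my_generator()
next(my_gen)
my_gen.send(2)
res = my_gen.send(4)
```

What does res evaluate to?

Step 1: next() -> yield total=4.
Step 2: send(2) -> val=2, total = 4+2 = 6, yield 6.
Step 3: send(4) -> val=4, total = 6+4 = 10, yield 10.
Therefore res = 10.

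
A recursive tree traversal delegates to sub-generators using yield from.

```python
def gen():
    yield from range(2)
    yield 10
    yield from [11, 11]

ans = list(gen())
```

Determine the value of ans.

Step 1: Trace yields in order:
  yield 0
  yield 1
  yield 10
  yield 11
  yield 11
Therefore ans = [0, 1, 10, 11, 11].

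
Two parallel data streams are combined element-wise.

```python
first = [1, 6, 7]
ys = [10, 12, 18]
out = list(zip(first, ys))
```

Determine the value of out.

Step 1: zip pairs elements at same index:
  Index 0: (1, 10)
  Index 1: (6, 12)
  Index 2: (7, 18)
Therefore out = [(1, 10), (6, 12), (7, 18)].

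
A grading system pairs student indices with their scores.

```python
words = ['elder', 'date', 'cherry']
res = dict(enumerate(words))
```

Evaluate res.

Step 1: enumerate pairs indices with words:
  0 -> 'elder'
  1 -> 'date'
  2 -> 'cherry'
Therefore res = {0: 'elder', 1: 'date', 2: 'cherry'}.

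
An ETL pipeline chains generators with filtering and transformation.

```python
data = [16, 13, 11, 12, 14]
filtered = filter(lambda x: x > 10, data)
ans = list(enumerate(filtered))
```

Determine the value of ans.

Step 1: Filter [16, 13, 11, 12, 14] for > 10: [16, 13, 11, 12, 14].
Step 2: enumerate re-indexes from 0: [(0, 16), (1, 13), (2, 11), (3, 12), (4, 14)].
Therefore ans = [(0, 16), (1, 13), (2, 11), (3, 12), (4, 14)].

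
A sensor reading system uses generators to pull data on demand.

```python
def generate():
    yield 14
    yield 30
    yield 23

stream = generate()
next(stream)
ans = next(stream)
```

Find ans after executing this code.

Step 1: generate() creates a generator.
Step 2: next(stream) yields 14 (consumed and discarded).
Step 3: next(stream) yields 30, assigned to ans.
Therefore ans = 30.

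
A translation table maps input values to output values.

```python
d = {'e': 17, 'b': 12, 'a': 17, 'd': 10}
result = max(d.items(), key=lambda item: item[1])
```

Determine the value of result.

Step 1: Find item with maximum value:
  ('e', 17)
  ('b', 12)
  ('a', 17)
  ('d', 10)
Step 2: Maximum value is 17 at key 'e'.
Therefore result = ('e', 17).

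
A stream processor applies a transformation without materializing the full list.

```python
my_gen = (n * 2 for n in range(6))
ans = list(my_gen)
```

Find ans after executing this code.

Step 1: For each n in range(6), compute n*2:
  n=0: 0*2 = 0
  n=1: 1*2 = 2
  n=2: 2*2 = 4
  n=3: 3*2 = 6
  n=4: 4*2 = 8
  n=5: 5*2 = 10
Therefore ans = [0, 2, 4, 6, 8, 10].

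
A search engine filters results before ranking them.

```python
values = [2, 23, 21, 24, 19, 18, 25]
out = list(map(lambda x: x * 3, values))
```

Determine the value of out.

Step 1: Apply lambda x: x * 3 to each element:
  2 -> 6
  23 -> 69
  21 -> 63
  24 -> 72
  19 -> 57
  18 -> 54
  25 -> 75
Therefore out = [6, 69, 63, 72, 57, 54, 75].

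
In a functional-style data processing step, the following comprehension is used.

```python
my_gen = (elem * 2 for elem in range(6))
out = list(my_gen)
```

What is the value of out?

Step 1: For each elem in range(6), compute elem*2:
  elem=0: 0*2 = 0
  elem=1: 1*2 = 2
  elem=2: 2*2 = 4
  elem=3: 3*2 = 6
  elem=4: 4*2 = 8
  elem=5: 5*2 = 10
Therefore out = [0, 2, 4, 6, 8, 10].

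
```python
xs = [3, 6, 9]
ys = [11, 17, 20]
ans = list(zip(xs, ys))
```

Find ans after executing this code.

Step 1: zip pairs elements at same index:
  Index 0: (3, 11)
  Index 1: (6, 17)
  Index 2: (9, 20)
Therefore ans = [(3, 11), (6, 17), (9, 20)].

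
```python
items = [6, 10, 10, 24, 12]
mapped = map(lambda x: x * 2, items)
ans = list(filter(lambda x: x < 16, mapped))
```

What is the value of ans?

Step 1: Map x * 2:
  6 -> 12
  10 -> 20
  10 -> 20
  24 -> 48
  12 -> 24
Step 2: Filter for < 16:
  12: kept
  20: removed
  20: removed
  48: removed
  24: removed
Therefore ans = [12].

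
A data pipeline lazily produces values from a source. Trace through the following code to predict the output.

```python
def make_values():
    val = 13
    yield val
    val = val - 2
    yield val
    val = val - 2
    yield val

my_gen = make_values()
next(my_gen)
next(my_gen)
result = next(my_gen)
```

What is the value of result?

Step 1: Trace through generator execution:
  Yield 1: val starts at 13, yield 13
  Yield 2: val = 13 - 2 = 11, yield 11
  Yield 3: val = 11 - 2 = 9, yield 9
Step 2: First next() gets 13, second next() gets the second value, third next() yields 9.
Therefore result = 9.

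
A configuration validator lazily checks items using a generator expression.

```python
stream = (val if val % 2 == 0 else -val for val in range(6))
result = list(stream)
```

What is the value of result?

Step 1: For each val in range(6), yield val if even, else -val:
  val=0: even, yield 0
  val=1: odd, yield -1
  val=2: even, yield 2
  val=3: odd, yield -3
  val=4: even, yield 4
  val=5: odd, yield -5
Therefore result = [0, -1, 2, -3, 4, -5].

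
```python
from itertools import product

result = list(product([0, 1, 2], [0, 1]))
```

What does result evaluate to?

Step 1: product([0, 1, 2], [0, 1]) gives all pairs:
  (0, 0)
  (0, 1)
  (1, 0)
  (1, 1)
  (2, 0)
  (2, 1)
Therefore result = [(0, 0), (0, 1), (1, 0), (1, 1), (2, 0), (2, 1)].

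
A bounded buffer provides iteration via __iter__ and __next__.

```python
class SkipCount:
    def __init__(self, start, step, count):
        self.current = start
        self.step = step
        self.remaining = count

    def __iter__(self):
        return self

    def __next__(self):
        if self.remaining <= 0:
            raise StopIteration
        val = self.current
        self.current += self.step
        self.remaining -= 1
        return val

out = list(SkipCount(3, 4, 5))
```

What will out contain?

Step 1: SkipCount starts at 3, increments by 4, for 5 steps:
  Yield 3, then current += 4
  Yield 7, then current += 4
  Yield 11, then current += 4
  Yield 15, then current += 4
  Yield 19, then current += 4
Therefore out = [3, 7, 11, 15, 19].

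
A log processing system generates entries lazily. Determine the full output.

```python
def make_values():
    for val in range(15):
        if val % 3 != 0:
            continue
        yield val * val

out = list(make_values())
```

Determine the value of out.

Step 1: Only yield val**2 when val is divisible by 3:
  val=0: 0 % 3 == 0, yield 0**2 = 0
  val=3: 3 % 3 == 0, yield 3**2 = 9
  val=6: 6 % 3 == 0, yield 6**2 = 36
  val=9: 9 % 3 == 0, yield 9**2 = 81
  val=12: 12 % 3 == 0, yield 12**2 = 144
Therefore out = [0, 9, 36, 81, 144].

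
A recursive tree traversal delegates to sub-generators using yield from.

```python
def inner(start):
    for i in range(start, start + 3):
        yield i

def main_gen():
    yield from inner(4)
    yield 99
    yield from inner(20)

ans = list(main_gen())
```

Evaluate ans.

Step 1: main_gen() delegates to inner(4):
  yield 4
  yield 5
  yield 6
Step 2: yield 99
Step 3: Delegates to inner(20):
  yield 20
  yield 21
  yield 22
Therefore ans = [4, 5, 6, 99, 20, 21, 22].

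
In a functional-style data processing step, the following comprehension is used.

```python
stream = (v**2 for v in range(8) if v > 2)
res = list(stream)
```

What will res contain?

Step 1: For range(8), keep v > 2, then square:
  v=0: 0 <= 2, excluded
  v=1: 1 <= 2, excluded
  v=2: 2 <= 2, excluded
  v=3: 3 > 2, yield 3**2 = 9
  v=4: 4 > 2, yield 4**2 = 16
  v=5: 5 > 2, yield 5**2 = 25
  v=6: 6 > 2, yield 6**2 = 36
  v=7: 7 > 2, yield 7**2 = 49
Therefore res = [9, 16, 25, 36, 49].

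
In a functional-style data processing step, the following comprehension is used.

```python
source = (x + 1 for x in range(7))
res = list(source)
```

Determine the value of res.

Step 1: For each x in range(7), compute x+1:
  x=0: 0+1 = 1
  x=1: 1+1 = 2
  x=2: 2+1 = 3
  x=3: 3+1 = 4
  x=4: 4+1 = 5
  x=5: 5+1 = 6
  x=6: 6+1 = 7
Therefore res = [1, 2, 3, 4, 5, 6, 7].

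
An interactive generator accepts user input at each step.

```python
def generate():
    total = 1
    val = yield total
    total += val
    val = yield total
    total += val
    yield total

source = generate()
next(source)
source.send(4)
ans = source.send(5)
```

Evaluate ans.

Step 1: next() -> yield total=1.
Step 2: send(4) -> val=4, total = 1+4 = 5, yield 5.
Step 3: send(5) -> val=5, total = 5+5 = 10, yield 10.
Therefore ans = 10.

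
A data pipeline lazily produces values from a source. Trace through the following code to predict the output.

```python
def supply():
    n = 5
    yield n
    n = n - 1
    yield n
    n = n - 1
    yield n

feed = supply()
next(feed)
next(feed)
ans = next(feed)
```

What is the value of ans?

Step 1: Trace through generator execution:
  Yield 1: n starts at 5, yield 5
  Yield 2: n = 5 - 1 = 4, yield 4
  Yield 3: n = 4 - 1 = 3, yield 3
Step 2: First next() gets 5, second next() gets the second value, third next() yields 3.
Therefore ans = 3.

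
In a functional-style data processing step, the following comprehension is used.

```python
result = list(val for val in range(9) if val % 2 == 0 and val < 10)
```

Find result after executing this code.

Step 1: Filter range(9) where val % 2 == 0 and val < 10:
  val=0: both conditions met, included
  val=1: excluded (1 % 2 != 0)
  val=2: both conditions met, included
  val=3: excluded (3 % 2 != 0)
  val=4: both conditions met, included
  val=5: excluded (5 % 2 != 0)
  val=6: both conditions met, included
  val=7: excluded (7 % 2 != 0)
  val=8: both conditions met, included
Therefore result = [0, 2, 4, 6, 8].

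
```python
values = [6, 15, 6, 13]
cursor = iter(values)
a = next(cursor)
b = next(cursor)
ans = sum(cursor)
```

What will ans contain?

Step 1: Create iterator over [6, 15, 6, 13].
Step 2: a = next() = 6, b = next() = 15.
Step 3: sum() of remaining [6, 13] = 19.
Therefore ans = 19.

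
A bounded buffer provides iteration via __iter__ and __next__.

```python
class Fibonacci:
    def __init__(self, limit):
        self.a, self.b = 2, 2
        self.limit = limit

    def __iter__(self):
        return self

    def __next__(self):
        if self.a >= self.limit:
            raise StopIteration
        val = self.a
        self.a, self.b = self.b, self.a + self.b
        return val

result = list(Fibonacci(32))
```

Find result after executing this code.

Step 1: Fibonacci-like sequence (a=2, b=2) until >= 32:
  Yield 2, then a,b = 2,4
  Yield 2, then a,b = 4,6
  Yield 4, then a,b = 6,10
  Yield 6, then a,b = 10,16
  Yield 10, then a,b = 16,26
  Yield 16, then a,b = 26,42
  Yield 26, then a,b = 42,68
Step 2: 42 >= 32, stop.
Therefore result = [2, 2, 4, 6, 10, 16, 26].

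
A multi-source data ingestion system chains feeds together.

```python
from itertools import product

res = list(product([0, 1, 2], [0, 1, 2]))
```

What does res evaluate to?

Step 1: product([0, 1, 2], [0, 1, 2]) gives all pairs:
  (0, 0)
  (0, 1)
  (0, 2)
  (1, 0)
  (1, 1)
  (1, 2)
  (2, 0)
  (2, 1)
  (2, 2)
Therefore res = [(0, 0), (0, 1), (0, 2), (1, 0), (1, 1), (1, 2), (2, 0), (2, 1), (2, 2)].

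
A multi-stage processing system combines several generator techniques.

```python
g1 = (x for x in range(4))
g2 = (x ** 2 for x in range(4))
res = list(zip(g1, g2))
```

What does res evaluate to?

Step 1: g1 produces [0, 1, 2, 3].
Step 2: g2 produces [0, 1, 4, 9].
Step 3: zip pairs them: [(0, 0), (1, 1), (2, 4), (3, 9)].
Therefore res = [(0, 0), (1, 1), (2, 4), (3, 9)].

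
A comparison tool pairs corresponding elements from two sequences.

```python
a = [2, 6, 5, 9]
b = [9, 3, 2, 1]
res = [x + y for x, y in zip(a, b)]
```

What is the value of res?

Step 1: Add corresponding elements:
  2 + 9 = 11
  6 + 3 = 9
  5 + 2 = 7
  9 + 1 = 10
Therefore res = [11, 9, 7, 10].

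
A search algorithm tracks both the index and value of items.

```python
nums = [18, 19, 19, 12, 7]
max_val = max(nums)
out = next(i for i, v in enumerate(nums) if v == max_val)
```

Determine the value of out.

Step 1: max([18, 19, 19, 12, 7]) = 19.
Step 2: Find first index where value == 19:
  Index 0: 18 != 19
  Index 1: 19 == 19, found!
Therefore out = 1.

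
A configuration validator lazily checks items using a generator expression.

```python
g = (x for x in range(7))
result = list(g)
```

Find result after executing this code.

Step 1: Generator expression iterates range(7): [0, 1, 2, 3, 4, 5, 6].
Step 2: list() collects all values.
Therefore result = [0, 1, 2, 3, 4, 5, 6].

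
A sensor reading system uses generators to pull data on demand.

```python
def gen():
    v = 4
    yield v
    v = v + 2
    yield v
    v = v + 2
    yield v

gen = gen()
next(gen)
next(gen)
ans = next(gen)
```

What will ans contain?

Step 1: Trace through generator execution:
  Yield 1: v starts at 4, yield 4
  Yield 2: v = 4 + 2 = 6, yield 6
  Yield 3: v = 6 + 2 = 8, yield 8
Step 2: First next() gets 4, second next() gets the second value, third next() yields 8.
Therefore ans = 8.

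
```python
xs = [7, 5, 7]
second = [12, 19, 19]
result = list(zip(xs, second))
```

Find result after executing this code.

Step 1: zip pairs elements at same index:
  Index 0: (7, 12)
  Index 1: (5, 19)
  Index 2: (7, 19)
Therefore result = [(7, 12), (5, 19), (7, 19)].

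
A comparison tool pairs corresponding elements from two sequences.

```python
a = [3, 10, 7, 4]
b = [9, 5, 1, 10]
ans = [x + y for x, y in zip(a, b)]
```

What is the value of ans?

Step 1: Add corresponding elements:
  3 + 9 = 12
  10 + 5 = 15
  7 + 1 = 8
  4 + 10 = 14
Therefore ans = [12, 15, 8, 14].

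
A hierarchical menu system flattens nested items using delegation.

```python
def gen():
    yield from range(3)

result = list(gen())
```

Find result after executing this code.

Step 1: yield from delegates to the iterable, yielding each element.
Step 2: Collected values: [0, 1, 2].
Therefore result = [0, 1, 2].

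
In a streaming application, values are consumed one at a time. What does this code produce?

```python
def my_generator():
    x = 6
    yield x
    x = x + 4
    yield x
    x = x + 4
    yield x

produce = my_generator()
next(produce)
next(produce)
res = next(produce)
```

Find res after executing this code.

Step 1: Trace through generator execution:
  Yield 1: x starts at 6, yield 6
  Yield 2: x = 6 + 4 = 10, yield 10
  Yield 3: x = 10 + 4 = 14, yield 14
Step 2: First next() gets 6, second next() gets the second value, third next() yields 14.
Therefore res = 14.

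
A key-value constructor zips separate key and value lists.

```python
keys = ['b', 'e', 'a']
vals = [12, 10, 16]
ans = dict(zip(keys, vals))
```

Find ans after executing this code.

Step 1: zip pairs keys with values:
  'b' -> 12
  'e' -> 10
  'a' -> 16
Therefore ans = {'b': 12, 'e': 10, 'a': 16}.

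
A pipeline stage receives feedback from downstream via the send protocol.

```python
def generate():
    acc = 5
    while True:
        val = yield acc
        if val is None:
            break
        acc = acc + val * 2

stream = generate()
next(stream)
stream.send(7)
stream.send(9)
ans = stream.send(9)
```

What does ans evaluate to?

Step 1: next() -> yield acc=5.
Step 2: send(7) -> val=7, acc = 5 + 7*2 = 19, yield 19.
Step 3: send(9) -> val=9, acc = 19 + 9*2 = 37, yield 37.
Step 4: send(9) -> val=9, acc = 37 + 9*2 = 55, yield 55.
Therefore ans = 55.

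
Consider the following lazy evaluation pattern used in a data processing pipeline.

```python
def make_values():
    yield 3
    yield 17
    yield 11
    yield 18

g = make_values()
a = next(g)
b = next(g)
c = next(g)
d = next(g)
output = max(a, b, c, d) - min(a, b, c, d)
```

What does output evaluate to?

Step 1: Create generator and consume all values:
  a = next(g) = 3
  b = next(g) = 17
  c = next(g) = 11
  d = next(g) = 18
Step 2: max = 18, min = 3, output = 18 - 3 = 15.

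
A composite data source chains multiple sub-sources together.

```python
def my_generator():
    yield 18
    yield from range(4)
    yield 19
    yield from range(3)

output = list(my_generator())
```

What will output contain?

Step 1: Trace yields in order:
  yield 18
  yield 0
  yield 1
  yield 2
  yield 3
  yield 19
  yield 0
  yield 1
  yield 2
Therefore output = [18, 0, 1, 2, 3, 19, 0, 1, 2].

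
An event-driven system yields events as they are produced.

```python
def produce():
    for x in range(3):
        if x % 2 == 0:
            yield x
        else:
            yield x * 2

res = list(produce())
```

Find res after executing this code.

Step 1: For each x in range(3), yield x if even, else x*2:
  x=0 (even): yield 0
  x=1 (odd): yield 1*2 = 2
  x=2 (even): yield 2
Therefore res = [0, 2, 2].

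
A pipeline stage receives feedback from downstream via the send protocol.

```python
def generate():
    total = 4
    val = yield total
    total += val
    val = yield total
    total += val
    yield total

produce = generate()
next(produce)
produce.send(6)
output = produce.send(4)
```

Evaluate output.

Step 1: next() -> yield total=4.
Step 2: send(6) -> val=6, total = 4+6 = 10, yield 10.
Step 3: send(4) -> val=4, total = 10+4 = 14, yield 14.
Therefore output = 14.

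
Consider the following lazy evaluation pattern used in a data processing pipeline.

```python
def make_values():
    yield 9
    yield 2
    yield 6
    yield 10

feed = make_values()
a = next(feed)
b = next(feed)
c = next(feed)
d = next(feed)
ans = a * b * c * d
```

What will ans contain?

Step 1: Create generator and consume all values:
  a = next(feed) = 9
  b = next(feed) = 2
  c = next(feed) = 6
  d = next(feed) = 10
Step 2: ans = 9 * 2 * 6 * 10 = 1080.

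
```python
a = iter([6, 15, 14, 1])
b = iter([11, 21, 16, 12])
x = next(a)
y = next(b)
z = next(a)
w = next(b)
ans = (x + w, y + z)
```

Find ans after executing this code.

Step 1: a iterates [6, 15, 14, 1], b iterates [11, 21, 16, 12].
Step 2: x = next(a) = 6, y = next(b) = 11.
Step 3: z = next(a) = 15, w = next(b) = 21.
Step 4: ans = (6 + 21, 11 + 15) = (27, 26).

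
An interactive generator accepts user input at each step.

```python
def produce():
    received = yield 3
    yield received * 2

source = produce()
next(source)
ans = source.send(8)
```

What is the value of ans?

Step 1: next(source) advances to first yield, producing 3.
Step 2: send(8) resumes, received = 8.
Step 3: yield received * 2 = 8 * 2 = 16.
Therefore ans = 16.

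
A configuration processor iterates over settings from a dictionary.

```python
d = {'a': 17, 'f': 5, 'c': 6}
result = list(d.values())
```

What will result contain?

Step 1: d.values() returns the dictionary values in insertion order.
Therefore result = [17, 5, 6].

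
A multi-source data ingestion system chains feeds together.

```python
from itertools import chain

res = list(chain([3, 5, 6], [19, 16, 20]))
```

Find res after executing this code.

Step 1: chain() concatenates iterables: [3, 5, 6] + [19, 16, 20].
Therefore res = [3, 5, 6, 19, 16, 20].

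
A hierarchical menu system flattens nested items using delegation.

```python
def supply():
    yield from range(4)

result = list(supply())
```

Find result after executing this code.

Step 1: yield from delegates to the iterable, yielding each element.
Step 2: Collected values: [0, 1, 2, 3].
Therefore result = [0, 1, 2, 3].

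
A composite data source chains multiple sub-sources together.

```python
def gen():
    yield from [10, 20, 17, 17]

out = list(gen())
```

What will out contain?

Step 1: yield from delegates to the iterable, yielding each element.
Step 2: Collected values: [10, 20, 17, 17].
Therefore out = [10, 20, 17, 17].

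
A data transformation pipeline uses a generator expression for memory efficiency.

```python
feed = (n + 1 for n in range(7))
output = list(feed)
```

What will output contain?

Step 1: For each n in range(7), compute n+1:
  n=0: 0+1 = 1
  n=1: 1+1 = 2
  n=2: 2+1 = 3
  n=3: 3+1 = 4
  n=4: 4+1 = 5
  n=5: 5+1 = 6
  n=6: 6+1 = 7
Therefore output = [1, 2, 3, 4, 5, 6, 7].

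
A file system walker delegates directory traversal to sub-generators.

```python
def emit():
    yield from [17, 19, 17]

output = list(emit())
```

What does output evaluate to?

Step 1: yield from delegates to the iterable, yielding each element.
Step 2: Collected values: [17, 19, 17].
Therefore output = [17, 19, 17].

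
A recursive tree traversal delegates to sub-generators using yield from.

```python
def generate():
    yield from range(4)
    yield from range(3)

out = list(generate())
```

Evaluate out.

Step 1: Trace yields in order:
  yield 0
  yield 1
  yield 2
  yield 3
  yield 0
  yield 1
  yield 2
Therefore out = [0, 1, 2, 3, 0, 1, 2].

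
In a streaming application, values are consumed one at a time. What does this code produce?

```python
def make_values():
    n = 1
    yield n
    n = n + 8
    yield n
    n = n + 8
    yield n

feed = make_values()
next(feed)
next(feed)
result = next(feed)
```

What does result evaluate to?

Step 1: Trace through generator execution:
  Yield 1: n starts at 1, yield 1
  Yield 2: n = 1 + 8 = 9, yield 9
  Yield 3: n = 9 + 8 = 17, yield 17
Step 2: First next() gets 1, second next() gets the second value, third next() yields 17.
Therefore result = 17.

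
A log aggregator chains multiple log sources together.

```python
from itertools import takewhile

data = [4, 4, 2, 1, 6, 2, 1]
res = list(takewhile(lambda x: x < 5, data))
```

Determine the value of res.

Step 1: takewhile stops at first element >= 5:
  4 < 5: take
  4 < 5: take
  2 < 5: take
  1 < 5: take
  6 >= 5: stop
Therefore res = [4, 4, 2, 1].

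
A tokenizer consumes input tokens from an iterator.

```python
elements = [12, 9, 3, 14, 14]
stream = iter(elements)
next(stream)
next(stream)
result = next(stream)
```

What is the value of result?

Step 1: Create iterator over [12, 9, 3, 14, 14].
Step 2: next() consumes 12.
Step 3: next() consumes 9.
Step 4: next() returns 3.
Therefore result = 3.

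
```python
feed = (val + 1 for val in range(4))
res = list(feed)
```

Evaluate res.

Step 1: For each val in range(4), compute val+1:
  val=0: 0+1 = 1
  val=1: 1+1 = 2
  val=2: 2+1 = 3
  val=3: 3+1 = 4
Therefore res = [1, 2, 3, 4].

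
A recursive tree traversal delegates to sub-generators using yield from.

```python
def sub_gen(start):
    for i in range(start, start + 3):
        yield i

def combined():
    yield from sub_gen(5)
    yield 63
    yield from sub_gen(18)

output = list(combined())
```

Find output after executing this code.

Step 1: combined() delegates to sub_gen(5):
  yield 5
  yield 6
  yield 7
Step 2: yield 63
Step 3: Delegates to sub_gen(18):
  yield 18
  yield 19
  yield 20
Therefore output = [5, 6, 7, 63, 18, 19, 20].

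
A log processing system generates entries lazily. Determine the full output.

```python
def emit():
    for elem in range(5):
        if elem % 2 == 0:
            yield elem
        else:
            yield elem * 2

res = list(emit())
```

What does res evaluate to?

Step 1: For each elem in range(5), yield elem if even, else elem*2:
  elem=0 (even): yield 0
  elem=1 (odd): yield 1*2 = 2
  elem=2 (even): yield 2
  elem=3 (odd): yield 3*2 = 6
  elem=4 (even): yield 4
Therefore res = [0, 2, 2, 6, 4].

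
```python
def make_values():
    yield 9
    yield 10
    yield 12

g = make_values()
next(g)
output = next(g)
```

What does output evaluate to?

Step 1: make_values() creates a generator.
Step 2: next(g) yields 9 (consumed and discarded).
Step 3: next(g) yields 10, assigned to output.
Therefore output = 10.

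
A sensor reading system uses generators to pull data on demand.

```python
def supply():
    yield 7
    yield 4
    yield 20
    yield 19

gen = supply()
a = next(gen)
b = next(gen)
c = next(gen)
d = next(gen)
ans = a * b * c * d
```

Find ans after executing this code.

Step 1: Create generator and consume all values:
  a = next(gen) = 7
  b = next(gen) = 4
  c = next(gen) = 20
  d = next(gen) = 19
Step 2: ans = 7 * 4 * 20 * 19 = 10640.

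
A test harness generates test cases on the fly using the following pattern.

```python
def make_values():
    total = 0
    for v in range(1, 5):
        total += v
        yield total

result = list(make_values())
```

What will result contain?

Step 1: Generator accumulates running sum:
  v=1: total = 1, yield 1
  v=2: total = 3, yield 3
  v=3: total = 6, yield 6
  v=4: total = 10, yield 10
Therefore result = [1, 3, 6, 10].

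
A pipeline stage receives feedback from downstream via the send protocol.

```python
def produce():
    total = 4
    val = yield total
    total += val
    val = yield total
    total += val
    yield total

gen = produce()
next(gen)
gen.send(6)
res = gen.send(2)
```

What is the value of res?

Step 1: next() -> yield total=4.
Step 2: send(6) -> val=6, total = 4+6 = 10, yield 10.
Step 3: send(2) -> val=2, total = 10+2 = 12, yield 12.
Therefore res = 12.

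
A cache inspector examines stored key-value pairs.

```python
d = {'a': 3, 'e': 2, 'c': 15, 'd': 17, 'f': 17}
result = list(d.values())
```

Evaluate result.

Step 1: d.values() returns the dictionary values in insertion order.
Therefore result = [3, 2, 15, 17, 17].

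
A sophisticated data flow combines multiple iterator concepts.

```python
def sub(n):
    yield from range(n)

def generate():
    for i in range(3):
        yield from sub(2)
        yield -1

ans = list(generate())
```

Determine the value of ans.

Step 1: For each i in range(3):
  i=0: yield from sub(2) -> [0, 1], then yield -1
  i=1: yield from sub(2) -> [0, 1], then yield -1
  i=2: yield from sub(2) -> [0, 1], then yield -1
Therefore ans = [0, 1, -1, 0, 1, -1, 0, 1, -1].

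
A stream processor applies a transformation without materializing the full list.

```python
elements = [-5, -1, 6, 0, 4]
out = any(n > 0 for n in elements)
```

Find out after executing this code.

Step 1: Check n > 0 for each element in [-5, -1, 6, 0, 4]:
  -5 > 0: False
  -1 > 0: False
  6 > 0: True
  0 > 0: False
  4 > 0: True
Step 2: any() returns True.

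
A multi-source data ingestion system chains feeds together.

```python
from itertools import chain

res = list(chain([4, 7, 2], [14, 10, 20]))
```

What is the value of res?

Step 1: chain() concatenates iterables: [4, 7, 2] + [14, 10, 20].
Therefore res = [4, 7, 2, 14, 10, 20].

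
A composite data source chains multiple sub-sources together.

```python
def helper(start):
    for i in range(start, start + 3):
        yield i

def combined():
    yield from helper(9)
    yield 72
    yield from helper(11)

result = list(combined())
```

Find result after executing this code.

Step 1: combined() delegates to helper(9):
  yield 9
  yield 10
  yield 11
Step 2: yield 72
Step 3: Delegates to helper(11):
  yield 11
  yield 12
  yield 13
Therefore result = [9, 10, 11, 72, 11, 12, 13].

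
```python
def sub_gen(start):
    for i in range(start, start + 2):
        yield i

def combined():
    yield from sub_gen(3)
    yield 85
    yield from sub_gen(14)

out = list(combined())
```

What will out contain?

Step 1: combined() delegates to sub_gen(3):
  yield 3
  yield 4
Step 2: yield 85
Step 3: Delegates to sub_gen(14):
  yield 14
  yield 15
Therefore out = [3, 4, 85, 14, 15].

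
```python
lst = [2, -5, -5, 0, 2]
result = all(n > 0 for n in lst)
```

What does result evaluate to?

Step 1: Check n > 0 for each element in [2, -5, -5, 0, 2]:
  2 > 0: True
  -5 > 0: False
  -5 > 0: False
  0 > 0: False
  2 > 0: True
Step 2: all() returns False.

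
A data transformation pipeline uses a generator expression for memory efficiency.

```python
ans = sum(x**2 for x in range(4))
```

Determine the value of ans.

Step 1: Compute x**2 for each x in range(4):
  x=0: 0**2 = 0
  x=1: 1**2 = 1
  x=2: 2**2 = 4
  x=3: 3**2 = 9
Step 2: sum = 0 + 1 + 4 + 9 = 14.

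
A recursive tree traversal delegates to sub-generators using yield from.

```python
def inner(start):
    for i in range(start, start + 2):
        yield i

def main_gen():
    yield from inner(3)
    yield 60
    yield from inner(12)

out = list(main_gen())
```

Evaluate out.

Step 1: main_gen() delegates to inner(3):
  yield 3
  yield 4
Step 2: yield 60
Step 3: Delegates to inner(12):
  yield 12
  yield 13
Therefore out = [3, 4, 60, 12, 13].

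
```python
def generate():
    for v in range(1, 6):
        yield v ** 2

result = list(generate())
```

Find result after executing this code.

Step 1: For each v in range(1, 6), yield v**2:
  v=1: yield 1**2 = 1
  v=2: yield 2**2 = 4
  v=3: yield 3**2 = 9
  v=4: yield 4**2 = 16
  v=5: yield 5**2 = 25
Therefore result = [1, 4, 9, 16, 25].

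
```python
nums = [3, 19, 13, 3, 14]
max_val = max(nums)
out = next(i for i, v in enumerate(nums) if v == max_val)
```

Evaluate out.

Step 1: max([3, 19, 13, 3, 14]) = 19.
Step 2: Find first index where value == 19:
  Index 0: 3 != 19
  Index 1: 19 == 19, found!
Therefore out = 1.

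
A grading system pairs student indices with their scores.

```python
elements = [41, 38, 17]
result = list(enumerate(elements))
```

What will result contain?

Step 1: enumerate pairs each element with its index:
  (0, 41)
  (1, 38)
  (2, 17)
Therefore result = [(0, 41), (1, 38), (2, 17)].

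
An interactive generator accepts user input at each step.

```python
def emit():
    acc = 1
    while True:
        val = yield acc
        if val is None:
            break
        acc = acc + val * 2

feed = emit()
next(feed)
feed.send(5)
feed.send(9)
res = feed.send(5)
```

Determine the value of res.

Step 1: next() -> yield acc=1.
Step 2: send(5) -> val=5, acc = 1 + 5*2 = 11, yield 11.
Step 3: send(9) -> val=9, acc = 11 + 9*2 = 29, yield 29.
Step 4: send(5) -> val=5, acc = 29 + 5*2 = 39, yield 39.
Therefore res = 39.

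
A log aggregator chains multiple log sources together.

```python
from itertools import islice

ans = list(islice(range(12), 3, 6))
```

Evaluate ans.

Step 1: islice(range(12), 3, 6) takes elements at indices [3, 6).
Step 2: Elements: [3, 4, 5].
Therefore ans = [3, 4, 5].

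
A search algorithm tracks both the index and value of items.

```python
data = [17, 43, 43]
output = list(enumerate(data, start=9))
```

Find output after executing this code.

Step 1: enumerate with start=9:
  (9, 17)
  (10, 43)
  (11, 43)
Therefore output = [(9, 17), (10, 43), (11, 43)].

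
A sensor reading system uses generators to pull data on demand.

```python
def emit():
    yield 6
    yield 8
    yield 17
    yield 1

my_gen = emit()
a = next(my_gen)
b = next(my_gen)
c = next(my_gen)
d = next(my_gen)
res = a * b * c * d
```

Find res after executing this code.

Step 1: Create generator and consume all values:
  a = next(my_gen) = 6
  b = next(my_gen) = 8
  c = next(my_gen) = 17
  d = next(my_gen) = 1
Step 2: res = 6 * 8 * 17 * 1 = 816.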